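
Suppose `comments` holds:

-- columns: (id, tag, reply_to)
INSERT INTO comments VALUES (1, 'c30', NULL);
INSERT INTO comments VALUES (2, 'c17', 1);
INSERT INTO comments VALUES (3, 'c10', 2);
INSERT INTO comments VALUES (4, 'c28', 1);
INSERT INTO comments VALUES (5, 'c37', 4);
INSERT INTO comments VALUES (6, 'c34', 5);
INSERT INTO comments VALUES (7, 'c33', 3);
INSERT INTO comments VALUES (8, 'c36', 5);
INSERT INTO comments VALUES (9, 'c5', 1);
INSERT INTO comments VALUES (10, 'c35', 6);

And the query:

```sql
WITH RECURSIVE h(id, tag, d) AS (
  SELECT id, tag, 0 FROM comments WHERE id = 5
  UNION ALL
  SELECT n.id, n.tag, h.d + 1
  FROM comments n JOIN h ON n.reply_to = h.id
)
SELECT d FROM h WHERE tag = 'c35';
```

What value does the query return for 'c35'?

2

Base: id=5 (c37) at d 0.
Iteration 1: rows with reply_to in {5} -> c34 (id 6, d 1), c36 (id 8, d 1).
Iteration 2: rows with reply_to in {6,8} -> c35 (id 10, d 2).
Iteration 3: no rows with reply_to in {10}; recursion stops.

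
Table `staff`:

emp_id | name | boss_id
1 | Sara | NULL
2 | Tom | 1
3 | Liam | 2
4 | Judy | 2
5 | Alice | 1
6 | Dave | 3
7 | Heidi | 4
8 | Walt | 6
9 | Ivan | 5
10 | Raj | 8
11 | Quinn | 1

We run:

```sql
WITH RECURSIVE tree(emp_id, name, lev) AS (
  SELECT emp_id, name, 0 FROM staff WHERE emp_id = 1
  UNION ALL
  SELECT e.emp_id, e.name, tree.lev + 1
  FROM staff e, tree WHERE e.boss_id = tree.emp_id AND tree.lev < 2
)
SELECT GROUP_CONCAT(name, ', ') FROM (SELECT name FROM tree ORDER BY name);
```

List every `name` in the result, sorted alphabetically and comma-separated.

Base: emp_id=1 (Sara) at lev 0.
Iteration 1: rows with boss_id in {1} -> Tom (id 2, lev 1), Alice (id 5, lev 1), Quinn (id 11, lev 1).
Iteration 2: rows with boss_id in {2,5,11} -> Liam (id 3, lev 2), Judy (id 4, lev 2), Ivan (id 9, lev 2).
Iteration 3: lev < 2 fails for all current rows; recursion stops.

Alice, Ivan, Judy, Liam, Quinn, Sara, Tom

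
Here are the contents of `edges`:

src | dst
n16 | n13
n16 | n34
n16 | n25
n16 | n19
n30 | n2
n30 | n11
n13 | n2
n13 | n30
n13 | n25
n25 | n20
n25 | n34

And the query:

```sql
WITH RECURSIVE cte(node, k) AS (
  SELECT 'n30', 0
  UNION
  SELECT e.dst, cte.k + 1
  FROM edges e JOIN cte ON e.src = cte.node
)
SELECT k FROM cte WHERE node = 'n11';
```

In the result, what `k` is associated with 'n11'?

Base: (n30, k=0).
Iteration 1: edges from {n30} -> (n11, k=1), (n2, k=1).
Iteration 2: no outgoing edges from {n11,n2}; recursion stops.

1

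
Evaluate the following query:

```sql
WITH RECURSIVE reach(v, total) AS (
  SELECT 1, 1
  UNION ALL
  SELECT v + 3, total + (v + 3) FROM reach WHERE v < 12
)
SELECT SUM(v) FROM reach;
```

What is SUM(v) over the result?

Base: v=1, total=1.
Iteration 1: 1 < 12 holds -> v = 1 + 3 = 4, total = 1 + 4 = 5.
Iteration 2: 4 < 12 holds -> v = 4 + 3 = 7, total = 5 + 7 = 12.
Iteration 3: 7 < 12 holds -> v = 7 + 3 = 10, total = 12 + 10 = 22.
Iteration 4: 10 < 12 holds -> v = 10 + 3 = 13, total = 22 + 13 = 35.
Iteration 5: 13 < 12 fails; recursion stops.
SUM(v) = 1 + 4 + 7 + 10 + 13 = 35.

35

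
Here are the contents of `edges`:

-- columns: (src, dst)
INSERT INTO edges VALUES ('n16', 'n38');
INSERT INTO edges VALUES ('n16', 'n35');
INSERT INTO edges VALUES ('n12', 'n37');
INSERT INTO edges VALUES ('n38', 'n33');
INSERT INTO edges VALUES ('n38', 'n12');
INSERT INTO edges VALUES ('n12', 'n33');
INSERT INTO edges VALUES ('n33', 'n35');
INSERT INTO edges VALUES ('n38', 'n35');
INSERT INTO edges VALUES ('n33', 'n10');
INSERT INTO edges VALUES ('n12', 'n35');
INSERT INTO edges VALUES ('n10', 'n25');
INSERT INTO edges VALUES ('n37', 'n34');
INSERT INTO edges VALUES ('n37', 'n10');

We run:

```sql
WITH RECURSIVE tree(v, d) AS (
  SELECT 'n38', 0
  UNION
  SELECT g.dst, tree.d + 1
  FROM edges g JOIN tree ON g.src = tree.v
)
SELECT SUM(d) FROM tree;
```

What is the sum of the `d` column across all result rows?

Base: (n38, d=0).
Iteration 1: edges from {n38} -> (n12, d=1), (n33, d=1), (n35, d=1).
Iteration 2: edges from {n12,n33,n35} -> (n10, d=2), (n33, d=2), (n35, d=2), (n37, d=2). [UNION drops 1 duplicate row(s)]
Iteration 3: edges from {n10,n33,n35,n37} -> (n10, d=3), (n25, d=3), (n34, d=3), (n35, d=3). [UNION drops 1 duplicate row(s)]
Iteration 4: edges from {n10,n25,n34,n35} -> (n25, d=4).
Iteration 5: no outgoing edges from {n25}; recursion stops.
SUM(d) = 0 + 1 + 1 + 1 + 2 + 2 + 2 + 2 + 3 + 3 + 3 + 3 + 4 = 27.

27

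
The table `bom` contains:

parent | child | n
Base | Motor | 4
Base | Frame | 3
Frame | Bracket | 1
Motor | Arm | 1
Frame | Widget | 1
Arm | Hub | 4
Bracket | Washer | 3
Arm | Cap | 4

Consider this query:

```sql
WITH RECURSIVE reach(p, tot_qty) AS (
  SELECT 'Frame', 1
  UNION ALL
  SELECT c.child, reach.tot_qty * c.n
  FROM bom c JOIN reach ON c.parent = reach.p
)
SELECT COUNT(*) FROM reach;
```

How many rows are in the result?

4

Base: (Frame, tot_qty=1).
Iteration 1: components of {Frame} -> Bracket = 1*1 = 1, Widget = 1*1 = 1.
Iteration 2: components of {Bracket,Widget} -> Washer = 1*3 = 3.
Iteration 3: no further components; recursion stops.
Total rows emitted: 4.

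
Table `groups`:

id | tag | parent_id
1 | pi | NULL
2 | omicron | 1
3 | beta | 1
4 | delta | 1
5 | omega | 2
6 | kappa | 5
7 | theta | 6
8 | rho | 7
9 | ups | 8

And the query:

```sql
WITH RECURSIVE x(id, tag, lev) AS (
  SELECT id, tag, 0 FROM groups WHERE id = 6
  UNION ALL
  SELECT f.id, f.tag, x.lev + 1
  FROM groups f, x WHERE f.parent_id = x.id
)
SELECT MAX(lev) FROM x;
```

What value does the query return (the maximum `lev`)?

Base: id=6 (kappa) at lev 0.
Iteration 1: rows with parent_id in {6} -> theta (id 7, lev 1).
Iteration 2: rows with parent_id in {7} -> rho (id 8, lev 2).
Iteration 3: rows with parent_id in {8} -> ups (id 9, lev 3).
Iteration 4: no rows with parent_id in {9}; recursion stops.
lev values: 0, 1, 2, 3; the maximum is 3.

3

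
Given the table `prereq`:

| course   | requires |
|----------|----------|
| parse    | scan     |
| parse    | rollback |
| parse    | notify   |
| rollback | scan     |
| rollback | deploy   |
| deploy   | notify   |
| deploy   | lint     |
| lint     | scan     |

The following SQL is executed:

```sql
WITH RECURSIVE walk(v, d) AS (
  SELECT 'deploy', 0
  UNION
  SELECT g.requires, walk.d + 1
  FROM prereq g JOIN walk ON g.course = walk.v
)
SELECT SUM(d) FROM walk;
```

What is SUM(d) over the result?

4

Base: (deploy, d=0).
Iteration 1: edges from {deploy} -> (lint, d=1), (notify, d=1).
Iteration 2: edges from {lint,notify} -> (scan, d=2).
Iteration 3: no outgoing edges from {scan}; recursion stops.
SUM(d) = 0 + 1 + 1 + 2 = 4.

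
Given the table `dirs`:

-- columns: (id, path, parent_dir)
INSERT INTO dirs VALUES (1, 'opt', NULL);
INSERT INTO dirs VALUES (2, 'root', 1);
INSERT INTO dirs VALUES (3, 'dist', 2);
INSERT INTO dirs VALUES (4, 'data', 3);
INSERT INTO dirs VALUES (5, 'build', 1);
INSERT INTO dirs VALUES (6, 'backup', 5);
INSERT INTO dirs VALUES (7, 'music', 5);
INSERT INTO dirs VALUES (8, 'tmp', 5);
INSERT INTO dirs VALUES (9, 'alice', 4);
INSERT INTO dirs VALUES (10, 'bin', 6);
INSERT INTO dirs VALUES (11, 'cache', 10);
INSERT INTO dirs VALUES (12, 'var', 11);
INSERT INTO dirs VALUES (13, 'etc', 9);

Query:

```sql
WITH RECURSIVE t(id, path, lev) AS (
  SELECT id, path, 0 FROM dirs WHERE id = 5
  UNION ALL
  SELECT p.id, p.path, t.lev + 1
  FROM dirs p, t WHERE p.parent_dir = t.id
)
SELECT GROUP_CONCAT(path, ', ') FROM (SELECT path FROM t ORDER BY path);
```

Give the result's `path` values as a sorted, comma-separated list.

Base: id=5 (build) at lev 0.
Iteration 1: rows with parent_dir in {5} -> backup (id 6, lev 1), music (id 7, lev 1), tmp (id 8, lev 1).
Iteration 2: rows with parent_dir in {6,7,8} -> bin (id 10, lev 2).
Iteration 3: rows with parent_dir in {10} -> cache (id 11, lev 3).
Iteration 4: rows with parent_dir in {11} -> var (id 12, lev 4).
Iteration 5: no rows with parent_dir in {12}; recursion stops.

backup, bin, build, cache, music, tmp, var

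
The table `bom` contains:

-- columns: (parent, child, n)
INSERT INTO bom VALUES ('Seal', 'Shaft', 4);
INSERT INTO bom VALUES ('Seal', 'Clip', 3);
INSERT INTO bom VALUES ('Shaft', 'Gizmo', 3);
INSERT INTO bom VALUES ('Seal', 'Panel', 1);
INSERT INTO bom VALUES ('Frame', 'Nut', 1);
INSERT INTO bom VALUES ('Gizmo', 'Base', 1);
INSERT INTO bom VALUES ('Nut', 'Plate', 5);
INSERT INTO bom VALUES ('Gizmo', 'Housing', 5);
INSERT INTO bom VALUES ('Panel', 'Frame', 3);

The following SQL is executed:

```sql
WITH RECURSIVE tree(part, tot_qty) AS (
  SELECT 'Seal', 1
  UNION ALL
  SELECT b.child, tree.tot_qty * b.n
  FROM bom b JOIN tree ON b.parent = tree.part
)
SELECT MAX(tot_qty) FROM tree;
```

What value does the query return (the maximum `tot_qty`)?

60

Base: (Seal, tot_qty=1).
Iteration 1: components of {Seal} -> Clip = 1*3 = 3, Panel = 1*1 = 1, Shaft = 1*4 = 4.
Iteration 2: components of {Clip,Panel,Shaft} -> Frame = 1*3 = 3, Gizmo = 4*3 = 12.
Iteration 3: components of {Frame,Gizmo} -> Base = 12*1 = 12, Housing = 12*5 = 60, Nut = 3*1 = 3.
Iteration 4: components of {Base,Housing,Nut} -> Plate = 3*5 = 15.
Iteration 5: no further components; recursion stops.
tot_qty values: 1, 3, 1, 4, 3, 12, 3, 12, 60, 15; the maximum is 60.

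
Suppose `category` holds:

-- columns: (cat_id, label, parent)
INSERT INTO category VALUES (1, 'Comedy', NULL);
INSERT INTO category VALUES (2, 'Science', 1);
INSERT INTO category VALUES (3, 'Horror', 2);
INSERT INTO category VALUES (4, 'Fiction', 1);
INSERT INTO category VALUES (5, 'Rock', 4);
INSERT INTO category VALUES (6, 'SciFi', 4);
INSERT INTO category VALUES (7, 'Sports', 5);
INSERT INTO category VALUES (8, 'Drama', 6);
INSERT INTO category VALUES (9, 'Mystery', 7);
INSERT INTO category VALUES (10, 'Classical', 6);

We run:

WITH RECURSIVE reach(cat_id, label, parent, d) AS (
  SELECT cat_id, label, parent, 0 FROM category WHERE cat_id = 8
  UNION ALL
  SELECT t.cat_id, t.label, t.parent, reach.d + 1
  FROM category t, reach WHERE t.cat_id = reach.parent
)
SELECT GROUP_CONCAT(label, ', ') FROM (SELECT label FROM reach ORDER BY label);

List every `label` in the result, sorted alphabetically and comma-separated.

Base: cat_id=8 (Drama), parent=6, d 0.
Iteration 1: join on cat_id=6 -> SciFi (id 6, parent=4, d 1).
Iteration 2: join on cat_id=4 -> Fiction (id 4, parent=1, d 2).
Iteration 3: join on cat_id=1 -> Comedy (id 1, parent=NULL, d 3).
Iteration 4: parent is NULL; no match; recursion stops.

Comedy, Drama, Fiction, SciFi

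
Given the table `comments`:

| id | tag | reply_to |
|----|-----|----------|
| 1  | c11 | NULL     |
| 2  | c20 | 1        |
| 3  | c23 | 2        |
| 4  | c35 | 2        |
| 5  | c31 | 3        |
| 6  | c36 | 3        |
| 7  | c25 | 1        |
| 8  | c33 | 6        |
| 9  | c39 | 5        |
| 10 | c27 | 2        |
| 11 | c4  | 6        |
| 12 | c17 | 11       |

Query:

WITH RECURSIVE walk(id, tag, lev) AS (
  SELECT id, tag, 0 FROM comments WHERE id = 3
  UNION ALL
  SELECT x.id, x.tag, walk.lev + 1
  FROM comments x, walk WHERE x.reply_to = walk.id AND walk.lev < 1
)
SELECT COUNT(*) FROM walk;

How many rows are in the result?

Base: id=3 (c23) at lev 0.
Iteration 1: rows with reply_to in {3} -> c31 (id 5, lev 1), c36 (id 6, lev 1).
Iteration 2: lev < 1 fails for all current rows; recursion stops.
Total rows emitted: 3.

3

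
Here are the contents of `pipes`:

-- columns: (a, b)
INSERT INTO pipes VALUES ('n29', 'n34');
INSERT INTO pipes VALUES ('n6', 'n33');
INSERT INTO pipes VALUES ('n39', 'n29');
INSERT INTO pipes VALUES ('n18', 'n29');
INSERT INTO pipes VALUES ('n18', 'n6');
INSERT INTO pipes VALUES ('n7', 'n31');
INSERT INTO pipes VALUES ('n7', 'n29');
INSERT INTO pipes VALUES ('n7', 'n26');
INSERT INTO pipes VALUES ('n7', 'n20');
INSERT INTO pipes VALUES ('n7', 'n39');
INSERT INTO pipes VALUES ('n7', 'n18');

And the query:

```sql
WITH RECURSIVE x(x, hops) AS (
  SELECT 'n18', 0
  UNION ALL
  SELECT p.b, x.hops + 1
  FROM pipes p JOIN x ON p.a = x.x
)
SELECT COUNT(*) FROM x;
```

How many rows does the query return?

5

Base: (n18, hops=0).
Iteration 1: edges from {n18} -> (n29, hops=1), (n6, hops=1).
Iteration 2: edges from {n29,n6} -> (n33, hops=2), (n34, hops=2).
Iteration 3: no outgoing edges from {n33,n34}; recursion stops.
Total rows emitted: 5.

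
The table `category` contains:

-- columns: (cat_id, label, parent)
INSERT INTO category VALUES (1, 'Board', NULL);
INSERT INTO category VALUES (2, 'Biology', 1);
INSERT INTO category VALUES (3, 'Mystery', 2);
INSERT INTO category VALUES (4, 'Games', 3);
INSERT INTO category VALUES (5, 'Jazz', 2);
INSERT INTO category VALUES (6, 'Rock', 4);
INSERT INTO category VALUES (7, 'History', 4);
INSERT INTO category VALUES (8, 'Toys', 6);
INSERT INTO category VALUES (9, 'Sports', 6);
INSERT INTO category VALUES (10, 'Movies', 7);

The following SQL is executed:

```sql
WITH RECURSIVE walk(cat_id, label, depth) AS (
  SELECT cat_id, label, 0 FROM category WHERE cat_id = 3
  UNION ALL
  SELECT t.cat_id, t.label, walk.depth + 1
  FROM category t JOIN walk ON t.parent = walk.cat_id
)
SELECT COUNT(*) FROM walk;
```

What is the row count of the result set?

7

Base: cat_id=3 (Mystery) at depth 0.
Iteration 1: rows with parent in {3} -> Games (id 4, depth 1).
Iteration 2: rows with parent in {4} -> Rock (id 6, depth 2), History (id 7, depth 2).
Iteration 3: rows with parent in {6,7} -> Toys (id 8, depth 3), Sports (id 9, depth 3), Movies (id 10, depth 3).
Iteration 4: no rows with parent in {8,9,10}; recursion stops.
Total rows emitted: 7.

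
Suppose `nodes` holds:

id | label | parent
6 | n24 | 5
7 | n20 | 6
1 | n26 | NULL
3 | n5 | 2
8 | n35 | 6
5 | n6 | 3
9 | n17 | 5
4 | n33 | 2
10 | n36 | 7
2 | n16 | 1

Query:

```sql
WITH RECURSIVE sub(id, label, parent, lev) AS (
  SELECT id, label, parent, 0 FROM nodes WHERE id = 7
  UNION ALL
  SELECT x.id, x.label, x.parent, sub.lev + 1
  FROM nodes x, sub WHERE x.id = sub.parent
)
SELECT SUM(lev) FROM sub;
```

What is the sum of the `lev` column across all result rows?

15

Base: id=7 (n20), parent=6, lev 0.
Iteration 1: join on id=6 -> n24 (id 6, parent=5, lev 1).
Iteration 2: join on id=5 -> n6 (id 5, parent=3, lev 2).
Iteration 3: join on id=3 -> n5 (id 3, parent=2, lev 3).
Iteration 4: join on id=2 -> n16 (id 2, parent=1, lev 4).
Iteration 5: join on id=1 -> n26 (id 1, parent=NULL, lev 5).
Iteration 6: parent is NULL; no match; recursion stops.
SUM(lev) = 0 + 1 + 2 + 3 + 4 + 5 = 15.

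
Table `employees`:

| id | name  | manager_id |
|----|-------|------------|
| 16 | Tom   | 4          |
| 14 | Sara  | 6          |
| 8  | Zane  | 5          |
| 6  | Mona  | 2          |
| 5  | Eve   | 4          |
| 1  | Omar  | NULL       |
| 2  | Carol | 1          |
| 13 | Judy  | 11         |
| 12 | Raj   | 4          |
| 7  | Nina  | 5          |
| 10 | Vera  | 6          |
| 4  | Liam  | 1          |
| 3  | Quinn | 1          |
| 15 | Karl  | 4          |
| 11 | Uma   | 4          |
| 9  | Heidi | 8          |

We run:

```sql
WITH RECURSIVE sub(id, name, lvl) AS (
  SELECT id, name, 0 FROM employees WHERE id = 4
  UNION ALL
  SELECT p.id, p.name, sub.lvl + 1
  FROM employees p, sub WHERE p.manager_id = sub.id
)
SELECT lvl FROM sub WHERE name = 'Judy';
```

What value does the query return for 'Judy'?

Base: id=4 (Liam) at lvl 0.
Iteration 1: rows with manager_id in {4} -> Eve (id 5, lvl 1), Uma (id 11, lvl 1), Raj (id 12, lvl 1), Karl (id 15, lvl 1), Tom (id 16, lvl 1).
Iteration 2: rows with manager_id in {5,11,12,15,16} -> Nina (id 7, lvl 2), Zane (id 8, lvl 2), Judy (id 13, lvl 2).
Iteration 3: rows with manager_id in {7,8,13} -> Heidi (id 9, lvl 3).
Iteration 4: no rows with manager_id in {9}; recursion stops.

2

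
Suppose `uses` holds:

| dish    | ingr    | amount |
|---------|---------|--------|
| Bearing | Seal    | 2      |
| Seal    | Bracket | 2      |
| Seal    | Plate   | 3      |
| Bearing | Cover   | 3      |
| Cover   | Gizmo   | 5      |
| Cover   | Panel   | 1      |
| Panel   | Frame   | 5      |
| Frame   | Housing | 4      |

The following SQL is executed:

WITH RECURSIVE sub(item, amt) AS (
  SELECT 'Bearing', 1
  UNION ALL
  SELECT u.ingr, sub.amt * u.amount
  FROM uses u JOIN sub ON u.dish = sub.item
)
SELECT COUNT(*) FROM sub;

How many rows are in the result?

9

Base: (Bearing, amt=1).
Iteration 1: components of {Bearing} -> Cover = 1*3 = 3, Seal = 1*2 = 2.
Iteration 2: components of {Cover,Seal} -> Bracket = 2*2 = 4, Gizmo = 3*5 = 15, Panel = 3*1 = 3, Plate = 2*3 = 6.
Iteration 3: components of {Bracket,Gizmo,Panel,Plate} -> Frame = 3*5 = 15.
Iteration 4: components of {Frame} -> Housing = 15*4 = 60.
Iteration 5: no further components; recursion stops.
Total rows emitted: 9.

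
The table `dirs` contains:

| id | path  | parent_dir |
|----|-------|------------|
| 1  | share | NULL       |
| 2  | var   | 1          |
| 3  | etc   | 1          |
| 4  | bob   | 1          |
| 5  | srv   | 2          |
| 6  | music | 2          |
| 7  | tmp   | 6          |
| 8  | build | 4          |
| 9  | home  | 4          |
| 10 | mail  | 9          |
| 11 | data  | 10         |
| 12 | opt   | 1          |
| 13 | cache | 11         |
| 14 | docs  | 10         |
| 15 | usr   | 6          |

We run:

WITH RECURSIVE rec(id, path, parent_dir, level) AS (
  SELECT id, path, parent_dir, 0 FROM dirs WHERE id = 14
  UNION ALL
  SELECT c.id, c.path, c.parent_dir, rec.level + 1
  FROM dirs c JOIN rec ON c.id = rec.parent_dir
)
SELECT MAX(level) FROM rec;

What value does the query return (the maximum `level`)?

4

Base: id=14 (docs), parent_dir=10, level 0.
Iteration 1: join on id=10 -> mail (id 10, parent_dir=9, level 1).
Iteration 2: join on id=9 -> home (id 9, parent_dir=4, level 2).
Iteration 3: join on id=4 -> bob (id 4, parent_dir=1, level 3).
Iteration 4: join on id=1 -> share (id 1, parent_dir=NULL, level 4).
Iteration 5: parent_dir is NULL; no match; recursion stops.
level values: 0, 1, 2, 3, 4; the maximum is 4.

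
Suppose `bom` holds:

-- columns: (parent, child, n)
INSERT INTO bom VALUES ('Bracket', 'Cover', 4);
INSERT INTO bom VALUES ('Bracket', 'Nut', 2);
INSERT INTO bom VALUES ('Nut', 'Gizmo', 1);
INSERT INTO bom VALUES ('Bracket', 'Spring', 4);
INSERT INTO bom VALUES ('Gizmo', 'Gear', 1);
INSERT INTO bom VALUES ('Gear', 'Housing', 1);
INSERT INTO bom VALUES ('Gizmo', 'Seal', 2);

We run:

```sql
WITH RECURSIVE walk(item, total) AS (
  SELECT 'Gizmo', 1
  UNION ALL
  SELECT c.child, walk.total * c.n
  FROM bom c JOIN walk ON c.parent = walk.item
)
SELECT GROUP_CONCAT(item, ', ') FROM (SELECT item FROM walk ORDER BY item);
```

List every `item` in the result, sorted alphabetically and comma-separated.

Gear, Gizmo, Housing, Seal

Base: (Gizmo, total=1).
Iteration 1: components of {Gizmo} -> Gear = 1*1 = 1, Seal = 1*2 = 2.
Iteration 2: components of {Gear,Seal} -> Housing = 1*1 = 1.
Iteration 3: no further components; recursion stops.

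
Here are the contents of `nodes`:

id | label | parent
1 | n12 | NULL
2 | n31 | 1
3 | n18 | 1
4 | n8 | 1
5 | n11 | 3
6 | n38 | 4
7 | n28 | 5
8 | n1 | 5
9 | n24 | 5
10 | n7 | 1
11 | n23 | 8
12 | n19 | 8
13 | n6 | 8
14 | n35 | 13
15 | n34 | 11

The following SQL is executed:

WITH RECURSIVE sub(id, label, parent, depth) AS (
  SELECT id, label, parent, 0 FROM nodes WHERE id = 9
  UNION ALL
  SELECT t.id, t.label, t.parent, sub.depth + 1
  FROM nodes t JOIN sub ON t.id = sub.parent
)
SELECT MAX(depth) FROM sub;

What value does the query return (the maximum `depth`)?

3

Base: id=9 (n24), parent=5, depth 0.
Iteration 1: join on id=5 -> n11 (id 5, parent=3, depth 1).
Iteration 2: join on id=3 -> n18 (id 3, parent=1, depth 2).
Iteration 3: join on id=1 -> n12 (id 1, parent=NULL, depth 3).
Iteration 4: parent is NULL; no match; recursion stops.
depth values: 0, 1, 2, 3; the maximum is 3.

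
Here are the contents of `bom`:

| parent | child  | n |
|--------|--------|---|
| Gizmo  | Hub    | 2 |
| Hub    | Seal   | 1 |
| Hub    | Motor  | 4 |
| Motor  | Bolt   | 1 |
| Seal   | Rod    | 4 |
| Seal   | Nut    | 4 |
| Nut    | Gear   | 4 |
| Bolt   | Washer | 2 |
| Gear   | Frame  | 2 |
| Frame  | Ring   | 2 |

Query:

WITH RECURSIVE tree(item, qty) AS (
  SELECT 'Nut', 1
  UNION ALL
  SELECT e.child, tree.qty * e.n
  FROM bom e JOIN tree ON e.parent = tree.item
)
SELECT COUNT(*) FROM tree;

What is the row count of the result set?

Base: (Nut, qty=1).
Iteration 1: components of {Nut} -> Gear = 1*4 = 4.
Iteration 2: components of {Gear} -> Frame = 4*2 = 8.
Iteration 3: components of {Frame} -> Ring = 8*2 = 16.
Iteration 4: no further components; recursion stops.
Total rows emitted: 4.

4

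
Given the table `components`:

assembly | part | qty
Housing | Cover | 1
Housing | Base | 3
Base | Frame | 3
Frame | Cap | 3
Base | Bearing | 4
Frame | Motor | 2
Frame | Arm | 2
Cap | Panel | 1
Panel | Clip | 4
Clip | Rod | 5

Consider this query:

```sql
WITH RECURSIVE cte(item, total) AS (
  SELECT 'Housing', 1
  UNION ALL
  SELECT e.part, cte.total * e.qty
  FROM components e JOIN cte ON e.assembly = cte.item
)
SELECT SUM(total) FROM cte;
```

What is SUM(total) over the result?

764

Base: (Housing, total=1).
Iteration 1: components of {Housing} -> Base = 1*3 = 3, Cover = 1*1 = 1.
Iteration 2: components of {Base,Cover} -> Bearing = 3*4 = 12, Frame = 3*3 = 9.
Iteration 3: components of {Bearing,Frame} -> Arm = 9*2 = 18, Cap = 9*3 = 27, Motor = 9*2 = 18.
Iteration 4: components of {Arm,Cap,Motor} -> Panel = 27*1 = 27.
Iteration 5: components of {Panel} -> Clip = 27*4 = 108.
Iteration 6: components of {Clip} -> Rod = 108*5 = 540.
Iteration 7: no further components; recursion stops.
SUM(total) = 1 + 1 + 3 + 9 + 12 + 27 + 18 + 18 + 27 + 108 + 540 = 764.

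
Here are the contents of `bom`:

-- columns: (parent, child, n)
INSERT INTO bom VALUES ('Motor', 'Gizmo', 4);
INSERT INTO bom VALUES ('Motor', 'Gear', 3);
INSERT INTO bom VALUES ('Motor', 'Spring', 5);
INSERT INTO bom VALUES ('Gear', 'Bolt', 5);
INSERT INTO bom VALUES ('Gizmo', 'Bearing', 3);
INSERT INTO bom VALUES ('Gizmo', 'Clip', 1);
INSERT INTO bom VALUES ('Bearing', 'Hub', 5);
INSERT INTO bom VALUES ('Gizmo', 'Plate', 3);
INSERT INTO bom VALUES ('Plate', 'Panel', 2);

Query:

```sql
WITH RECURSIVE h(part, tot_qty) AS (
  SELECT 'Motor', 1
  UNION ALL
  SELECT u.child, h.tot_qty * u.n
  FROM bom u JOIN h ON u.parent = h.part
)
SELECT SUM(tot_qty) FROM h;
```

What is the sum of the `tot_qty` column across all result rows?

Base: (Motor, tot_qty=1).
Iteration 1: components of {Motor} -> Gear = 1*3 = 3, Gizmo = 1*4 = 4, Spring = 1*5 = 5.
Iteration 2: components of {Gear,Gizmo,Spring} -> Bearing = 4*3 = 12, Bolt = 3*5 = 15, Clip = 4*1 = 4, Plate = 4*3 = 12.
Iteration 3: components of {Bearing,Bolt,Clip,Plate} -> Hub = 12*5 = 60, Panel = 12*2 = 24.
Iteration 4: no further components; recursion stops.
SUM(tot_qty) = 1 + 4 + 3 + 5 + 12 + 4 + 12 + 15 + 60 + 24 = 140.

140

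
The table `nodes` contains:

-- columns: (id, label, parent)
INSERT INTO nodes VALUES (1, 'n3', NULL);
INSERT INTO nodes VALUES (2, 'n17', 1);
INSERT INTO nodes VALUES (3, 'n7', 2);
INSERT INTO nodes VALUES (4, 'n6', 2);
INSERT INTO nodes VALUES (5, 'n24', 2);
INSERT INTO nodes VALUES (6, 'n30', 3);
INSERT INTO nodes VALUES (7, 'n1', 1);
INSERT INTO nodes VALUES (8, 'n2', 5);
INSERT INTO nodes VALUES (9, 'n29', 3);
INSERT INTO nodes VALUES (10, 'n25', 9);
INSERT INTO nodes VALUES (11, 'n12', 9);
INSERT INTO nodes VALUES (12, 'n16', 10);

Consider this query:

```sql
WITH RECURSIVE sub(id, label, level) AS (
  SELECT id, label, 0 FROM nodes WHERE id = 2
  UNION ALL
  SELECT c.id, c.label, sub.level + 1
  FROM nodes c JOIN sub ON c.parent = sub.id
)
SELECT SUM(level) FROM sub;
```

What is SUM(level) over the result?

Base: id=2 (n17) at level 0.
Iteration 1: rows with parent in {2} -> n7 (id 3, level 1), n6 (id 4, level 1), n24 (id 5, level 1).
Iteration 2: rows with parent in {3,4,5} -> n30 (id 6, level 2), n2 (id 8, level 2), n29 (id 9, level 2).
Iteration 3: rows with parent in {6,8,9} -> n25 (id 10, level 3), n12 (id 11, level 3).
Iteration 4: rows with parent in {10,11} -> n16 (id 12, level 4).
Iteration 5: no rows with parent in {12}; recursion stops.
SUM(level) = 0 + 1 + 1 + 1 + 2 + 2 + 2 + 3 + 3 + 4 = 19.

19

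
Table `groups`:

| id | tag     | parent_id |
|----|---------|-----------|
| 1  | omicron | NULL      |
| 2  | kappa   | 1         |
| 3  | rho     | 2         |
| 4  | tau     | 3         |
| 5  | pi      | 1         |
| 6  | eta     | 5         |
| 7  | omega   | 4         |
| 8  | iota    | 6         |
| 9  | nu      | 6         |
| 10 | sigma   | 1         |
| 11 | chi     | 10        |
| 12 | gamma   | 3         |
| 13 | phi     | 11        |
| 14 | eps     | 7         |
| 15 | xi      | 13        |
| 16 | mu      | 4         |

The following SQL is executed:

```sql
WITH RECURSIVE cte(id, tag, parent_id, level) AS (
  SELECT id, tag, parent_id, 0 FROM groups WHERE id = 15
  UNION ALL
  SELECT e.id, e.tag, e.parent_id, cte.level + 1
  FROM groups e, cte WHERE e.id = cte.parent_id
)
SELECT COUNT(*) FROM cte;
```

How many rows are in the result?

Base: id=15 (xi), parent_id=13, level 0.
Iteration 1: join on id=13 -> phi (id 13, parent_id=11, level 1).
Iteration 2: join on id=11 -> chi (id 11, parent_id=10, level 2).
Iteration 3: join on id=10 -> sigma (id 10, parent_id=1, level 3).
Iteration 4: join on id=1 -> omicron (id 1, parent_id=NULL, level 4).
Iteration 5: parent_id is NULL; no match; recursion stops.
Total rows emitted: 5.

5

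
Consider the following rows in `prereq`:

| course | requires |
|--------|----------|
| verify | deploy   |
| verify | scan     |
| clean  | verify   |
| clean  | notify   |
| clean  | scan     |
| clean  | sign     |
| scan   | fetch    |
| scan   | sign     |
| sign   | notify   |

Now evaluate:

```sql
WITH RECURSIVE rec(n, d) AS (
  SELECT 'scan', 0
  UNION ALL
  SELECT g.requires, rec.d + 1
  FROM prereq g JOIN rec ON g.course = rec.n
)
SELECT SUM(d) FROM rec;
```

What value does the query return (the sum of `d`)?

4

Base: (scan, d=0).
Iteration 1: edges from {scan} -> (fetch, d=1), (sign, d=1).
Iteration 2: edges from {fetch,sign} -> (notify, d=2).
Iteration 3: no outgoing edges from {notify}; recursion stops.
SUM(d) = 0 + 1 + 1 + 2 = 4.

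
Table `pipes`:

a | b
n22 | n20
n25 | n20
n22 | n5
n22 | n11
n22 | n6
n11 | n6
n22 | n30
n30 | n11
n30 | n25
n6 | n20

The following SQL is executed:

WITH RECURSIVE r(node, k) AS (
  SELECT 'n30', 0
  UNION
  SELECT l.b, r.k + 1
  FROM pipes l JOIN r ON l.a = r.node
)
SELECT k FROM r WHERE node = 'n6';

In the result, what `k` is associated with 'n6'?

Base: (n30, k=0).
Iteration 1: edges from {n30} -> (n11, k=1), (n25, k=1).
Iteration 2: edges from {n11,n25} -> (n20, k=2), (n6, k=2).
Iteration 3: edges from {n20,n6} -> (n20, k=3).
Iteration 4: no outgoing edges from {n20}; recursion stops.

2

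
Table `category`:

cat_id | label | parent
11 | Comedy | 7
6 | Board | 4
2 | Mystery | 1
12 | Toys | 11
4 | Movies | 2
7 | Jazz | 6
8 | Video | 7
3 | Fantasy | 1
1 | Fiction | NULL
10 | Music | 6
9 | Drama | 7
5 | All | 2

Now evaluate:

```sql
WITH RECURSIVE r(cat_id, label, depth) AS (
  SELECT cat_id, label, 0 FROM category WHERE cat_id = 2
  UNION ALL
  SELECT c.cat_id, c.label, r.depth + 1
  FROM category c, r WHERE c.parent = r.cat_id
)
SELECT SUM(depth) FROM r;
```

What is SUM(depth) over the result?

Base: cat_id=2 (Mystery) at depth 0.
Iteration 1: rows with parent in {2} -> Movies (id 4, depth 1), All (id 5, depth 1).
Iteration 2: rows with parent in {4,5} -> Board (id 6, depth 2).
Iteration 3: rows with parent in {6} -> Jazz (id 7, depth 3), Music (id 10, depth 3).
Iteration 4: rows with parent in {7,10} -> Video (id 8, depth 4), Drama (id 9, depth 4), Comedy (id 11, depth 4).
Iteration 5: rows with parent in {8,9,11} -> Toys (id 12, depth 5).
Iteration 6: no rows with parent in {12}; recursion stops.
SUM(depth) = 0 + 1 + 1 + 2 + 3 + 3 + 4 + 4 + 4 + 5 = 27.

27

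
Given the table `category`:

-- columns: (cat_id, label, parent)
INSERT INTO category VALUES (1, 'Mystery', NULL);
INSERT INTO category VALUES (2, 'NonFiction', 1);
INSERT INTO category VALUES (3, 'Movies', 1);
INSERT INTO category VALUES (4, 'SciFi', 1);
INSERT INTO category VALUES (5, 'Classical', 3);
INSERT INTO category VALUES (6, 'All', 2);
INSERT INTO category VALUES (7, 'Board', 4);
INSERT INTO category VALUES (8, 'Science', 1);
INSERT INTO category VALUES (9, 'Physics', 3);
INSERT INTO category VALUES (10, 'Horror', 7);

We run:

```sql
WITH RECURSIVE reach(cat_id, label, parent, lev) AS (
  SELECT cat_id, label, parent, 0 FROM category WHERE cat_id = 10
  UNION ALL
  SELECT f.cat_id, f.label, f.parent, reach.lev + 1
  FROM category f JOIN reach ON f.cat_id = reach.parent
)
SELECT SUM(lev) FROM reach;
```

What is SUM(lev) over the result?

6

Base: cat_id=10 (Horror), parent=7, lev 0.
Iteration 1: join on cat_id=7 -> Board (id 7, parent=4, lev 1).
Iteration 2: join on cat_id=4 -> SciFi (id 4, parent=1, lev 2).
Iteration 3: join on cat_id=1 -> Mystery (id 1, parent=NULL, lev 3).
Iteration 4: parent is NULL; no match; recursion stops.
SUM(lev) = 0 + 1 + 2 + 3 = 6.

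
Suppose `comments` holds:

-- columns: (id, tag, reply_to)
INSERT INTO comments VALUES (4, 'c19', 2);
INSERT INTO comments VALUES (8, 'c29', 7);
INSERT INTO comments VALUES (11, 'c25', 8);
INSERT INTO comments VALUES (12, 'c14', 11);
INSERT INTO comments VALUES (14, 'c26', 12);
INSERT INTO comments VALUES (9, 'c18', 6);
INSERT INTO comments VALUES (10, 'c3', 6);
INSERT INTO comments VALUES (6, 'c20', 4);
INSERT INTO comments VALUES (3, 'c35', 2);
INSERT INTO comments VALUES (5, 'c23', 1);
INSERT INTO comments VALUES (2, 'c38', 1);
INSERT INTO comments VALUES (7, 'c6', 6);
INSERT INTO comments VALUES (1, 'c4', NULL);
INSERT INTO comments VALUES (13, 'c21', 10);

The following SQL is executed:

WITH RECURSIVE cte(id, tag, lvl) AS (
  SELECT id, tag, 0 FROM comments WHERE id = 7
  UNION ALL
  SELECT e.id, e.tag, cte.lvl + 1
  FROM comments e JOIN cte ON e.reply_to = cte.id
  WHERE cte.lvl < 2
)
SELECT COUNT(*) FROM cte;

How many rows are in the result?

Base: id=7 (c6) at lvl 0.
Iteration 1: rows with reply_to in {7} -> c29 (id 8, lvl 1).
Iteration 2: rows with reply_to in {8} -> c25 (id 11, lvl 2).
Iteration 3: lvl < 2 fails for all current rows; recursion stops.
Total rows emitted: 3.

3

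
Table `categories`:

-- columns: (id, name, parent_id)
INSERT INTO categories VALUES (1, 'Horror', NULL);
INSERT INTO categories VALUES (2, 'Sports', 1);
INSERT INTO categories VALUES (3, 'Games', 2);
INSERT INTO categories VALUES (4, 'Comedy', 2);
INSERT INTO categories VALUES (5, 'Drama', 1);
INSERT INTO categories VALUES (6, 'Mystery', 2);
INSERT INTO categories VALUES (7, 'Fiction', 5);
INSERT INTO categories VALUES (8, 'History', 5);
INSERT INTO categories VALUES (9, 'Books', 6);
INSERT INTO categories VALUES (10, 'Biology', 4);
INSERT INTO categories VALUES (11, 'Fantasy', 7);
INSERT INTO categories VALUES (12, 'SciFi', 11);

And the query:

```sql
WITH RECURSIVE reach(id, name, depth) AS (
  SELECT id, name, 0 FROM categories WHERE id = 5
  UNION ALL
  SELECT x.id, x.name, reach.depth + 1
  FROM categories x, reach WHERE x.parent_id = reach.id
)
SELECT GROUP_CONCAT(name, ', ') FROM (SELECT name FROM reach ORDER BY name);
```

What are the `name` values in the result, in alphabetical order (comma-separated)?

Drama, Fantasy, Fiction, History, SciFi

Base: id=5 (Drama) at depth 0.
Iteration 1: rows with parent_id in {5} -> Fiction (id 7, depth 1), History (id 8, depth 1).
Iteration 2: rows with parent_id in {7,8} -> Fantasy (id 11, depth 2).
Iteration 3: rows with parent_id in {11} -> SciFi (id 12, depth 3).
Iteration 4: no rows with parent_id in {12}; recursion stops.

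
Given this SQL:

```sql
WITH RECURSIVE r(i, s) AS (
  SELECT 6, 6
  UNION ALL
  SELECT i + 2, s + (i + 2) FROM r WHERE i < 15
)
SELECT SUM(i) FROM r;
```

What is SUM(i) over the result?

Base: i=6, s=6.
Iteration 1: 6 < 15 holds -> i = 6 + 2 = 8, s = 6 + 8 = 14.
Iteration 2: 8 < 15 holds -> i = 8 + 2 = 10, s = 14 + 10 = 24.
Iteration 3: 10 < 15 holds -> i = 10 + 2 = 12, s = 24 + 12 = 36.
Iteration 4: 12 < 15 holds -> i = 12 + 2 = 14, s = 36 + 14 = 50.
Iteration 5: 14 < 15 holds -> i = 14 + 2 = 16, s = 50 + 16 = 66.
Iteration 6: 16 < 15 fails; recursion stops.
SUM(i) = 6 + 8 + 10 + 12 + 14 + 16 = 66.

66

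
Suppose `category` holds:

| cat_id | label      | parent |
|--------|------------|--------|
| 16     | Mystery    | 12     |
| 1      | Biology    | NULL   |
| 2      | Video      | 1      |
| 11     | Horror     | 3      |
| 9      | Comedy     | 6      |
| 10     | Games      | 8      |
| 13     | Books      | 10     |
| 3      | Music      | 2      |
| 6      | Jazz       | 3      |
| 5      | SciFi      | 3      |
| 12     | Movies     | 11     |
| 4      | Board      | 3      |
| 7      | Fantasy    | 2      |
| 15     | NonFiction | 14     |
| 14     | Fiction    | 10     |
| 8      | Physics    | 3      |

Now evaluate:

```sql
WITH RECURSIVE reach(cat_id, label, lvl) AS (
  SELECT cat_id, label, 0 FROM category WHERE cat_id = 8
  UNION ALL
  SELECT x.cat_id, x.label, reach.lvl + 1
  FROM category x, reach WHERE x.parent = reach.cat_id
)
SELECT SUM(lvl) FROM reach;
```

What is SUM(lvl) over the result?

8

Base: cat_id=8 (Physics) at lvl 0.
Iteration 1: rows with parent in {8} -> Games (id 10, lvl 1).
Iteration 2: rows with parent in {10} -> Books (id 13, lvl 2), Fiction (id 14, lvl 2).
Iteration 3: rows with parent in {13,14} -> NonFiction (id 15, lvl 3).
Iteration 4: no rows with parent in {15}; recursion stops.
SUM(lvl) = 0 + 1 + 2 + 2 + 3 = 8.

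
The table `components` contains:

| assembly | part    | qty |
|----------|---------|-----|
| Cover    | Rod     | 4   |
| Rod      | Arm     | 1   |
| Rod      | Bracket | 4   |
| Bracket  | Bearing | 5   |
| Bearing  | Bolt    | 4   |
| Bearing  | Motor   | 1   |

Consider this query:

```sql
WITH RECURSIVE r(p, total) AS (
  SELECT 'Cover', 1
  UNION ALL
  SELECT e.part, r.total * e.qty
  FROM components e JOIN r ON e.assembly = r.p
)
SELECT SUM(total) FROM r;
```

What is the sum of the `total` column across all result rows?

Base: (Cover, total=1).
Iteration 1: components of {Cover} -> Rod = 1*4 = 4.
Iteration 2: components of {Rod} -> Arm = 4*1 = 4, Bracket = 4*4 = 16.
Iteration 3: components of {Arm,Bracket} -> Bearing = 16*5 = 80.
Iteration 4: components of {Bearing} -> Bolt = 80*4 = 320, Motor = 80*1 = 80.
Iteration 5: no further components; recursion stops.
SUM(total) = 1 + 4 + 4 + 16 + 80 + 320 + 80 = 505.

505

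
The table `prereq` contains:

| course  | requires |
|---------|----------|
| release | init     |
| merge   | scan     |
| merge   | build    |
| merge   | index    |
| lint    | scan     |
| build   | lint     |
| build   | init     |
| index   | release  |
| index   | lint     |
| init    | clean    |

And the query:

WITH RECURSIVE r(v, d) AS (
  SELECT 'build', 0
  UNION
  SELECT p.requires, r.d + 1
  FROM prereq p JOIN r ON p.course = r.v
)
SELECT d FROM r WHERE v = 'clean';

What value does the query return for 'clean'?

2

Base: (build, d=0).
Iteration 1: edges from {build} -> (init, d=1), (lint, d=1).
Iteration 2: edges from {init,lint} -> (clean, d=2), (scan, d=2).
Iteration 3: no outgoing edges from {clean,scan}; recursion stops.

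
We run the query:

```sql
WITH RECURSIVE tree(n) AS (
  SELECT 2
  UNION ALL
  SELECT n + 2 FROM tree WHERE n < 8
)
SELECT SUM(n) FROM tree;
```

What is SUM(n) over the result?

20

Base: n=2.
Iteration 1: 2 < 8 holds -> n = 2 + 2 = 4.
Iteration 2: 4 < 8 holds -> n = 4 + 2 = 6.
Iteration 3: 6 < 8 holds -> n = 6 + 2 = 8.
Iteration 4: 8 < 8 fails; recursion stops.
SUM(n) = 2 + 4 + 6 + 8 = 20.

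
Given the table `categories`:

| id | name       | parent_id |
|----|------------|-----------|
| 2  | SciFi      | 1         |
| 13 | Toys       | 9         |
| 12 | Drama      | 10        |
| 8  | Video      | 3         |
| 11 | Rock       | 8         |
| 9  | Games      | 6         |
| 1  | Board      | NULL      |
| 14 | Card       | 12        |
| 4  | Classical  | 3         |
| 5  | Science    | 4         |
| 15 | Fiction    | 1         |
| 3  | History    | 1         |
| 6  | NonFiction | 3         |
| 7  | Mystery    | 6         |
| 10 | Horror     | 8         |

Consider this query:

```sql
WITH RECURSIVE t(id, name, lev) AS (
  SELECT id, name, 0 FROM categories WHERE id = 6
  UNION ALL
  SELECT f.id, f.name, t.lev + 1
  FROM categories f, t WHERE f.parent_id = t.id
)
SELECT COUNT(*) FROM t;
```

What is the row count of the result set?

Base: id=6 (NonFiction) at lev 0.
Iteration 1: rows with parent_id in {6} -> Mystery (id 7, lev 1), Games (id 9, lev 1).
Iteration 2: rows with parent_id in {7,9} -> Toys (id 13, lev 2).
Iteration 3: no rows with parent_id in {13}; recursion stops.
Total rows emitted: 4.

4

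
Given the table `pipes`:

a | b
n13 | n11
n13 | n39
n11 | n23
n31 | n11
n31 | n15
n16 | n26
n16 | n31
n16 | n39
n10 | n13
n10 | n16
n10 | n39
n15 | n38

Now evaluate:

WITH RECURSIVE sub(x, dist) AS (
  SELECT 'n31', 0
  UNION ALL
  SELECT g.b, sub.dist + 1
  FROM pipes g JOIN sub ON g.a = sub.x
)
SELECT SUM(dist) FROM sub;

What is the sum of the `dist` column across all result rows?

Base: (n31, dist=0).
Iteration 1: edges from {n31} -> (n11, dist=1), (n15, dist=1).
Iteration 2: edges from {n11,n15} -> (n23, dist=2), (n38, dist=2).
Iteration 3: no outgoing edges from {n23,n38}; recursion stops.
SUM(dist) = 0 + 1 + 1 + 2 + 2 = 6.

6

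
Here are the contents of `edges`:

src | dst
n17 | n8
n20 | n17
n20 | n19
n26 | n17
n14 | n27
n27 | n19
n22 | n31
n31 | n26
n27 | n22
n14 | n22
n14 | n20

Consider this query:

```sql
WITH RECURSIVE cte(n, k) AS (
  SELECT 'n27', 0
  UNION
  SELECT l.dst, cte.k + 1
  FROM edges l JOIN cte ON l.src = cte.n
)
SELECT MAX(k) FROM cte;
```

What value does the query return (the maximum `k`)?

5

Base: (n27, k=0).
Iteration 1: edges from {n27} -> (n19, k=1), (n22, k=1).
Iteration 2: edges from {n19,n22} -> (n31, k=2).
Iteration 3: edges from {n31} -> (n26, k=3).
Iteration 4: edges from {n26} -> (n17, k=4).
Iteration 5: edges from {n17} -> (n8, k=5).
Iteration 6: no outgoing edges from {n8}; recursion stops.
k values: 0, 1, 1, 2, 3, 4, 5; the maximum is 5.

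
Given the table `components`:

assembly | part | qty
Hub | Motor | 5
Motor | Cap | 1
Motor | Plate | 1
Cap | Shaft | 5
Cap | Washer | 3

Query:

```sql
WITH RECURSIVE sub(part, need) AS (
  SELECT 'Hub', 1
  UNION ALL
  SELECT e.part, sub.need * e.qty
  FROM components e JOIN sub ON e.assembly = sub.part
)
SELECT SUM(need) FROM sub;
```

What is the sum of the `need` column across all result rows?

Base: (Hub, need=1).
Iteration 1: components of {Hub} -> Motor = 1*5 = 5.
Iteration 2: components of {Motor} -> Cap = 5*1 = 5, Plate = 5*1 = 5.
Iteration 3: components of {Cap,Plate} -> Shaft = 5*5 = 25, Washer = 5*3 = 15.
Iteration 4: no further components; recursion stops.
SUM(need) = 1 + 5 + 5 + 5 + 25 + 15 = 56.

56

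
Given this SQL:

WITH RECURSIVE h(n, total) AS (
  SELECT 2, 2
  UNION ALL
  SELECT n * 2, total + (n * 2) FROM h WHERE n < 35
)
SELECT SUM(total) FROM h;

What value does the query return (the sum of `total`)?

240

Base: n=2, total=2.
Iteration 1: 2 < 35 holds -> n = 2 * 2 = 4, total = 2 + 4 = 6.
Iteration 2: 4 < 35 holds -> n = 4 * 2 = 8, total = 6 + 8 = 14.
Iteration 3: 8 < 35 holds -> n = 8 * 2 = 16, total = 14 + 16 = 30.
Iteration 4: 16 < 35 holds -> n = 16 * 2 = 32, total = 30 + 32 = 62.
Iteration 5: 32 < 35 holds -> n = 32 * 2 = 64, total = 62 + 64 = 126.
Iteration 6: 64 < 35 fails; recursion stops.
SUM(total) = 2 + 6 + 14 + 30 + 62 + 126 = 240.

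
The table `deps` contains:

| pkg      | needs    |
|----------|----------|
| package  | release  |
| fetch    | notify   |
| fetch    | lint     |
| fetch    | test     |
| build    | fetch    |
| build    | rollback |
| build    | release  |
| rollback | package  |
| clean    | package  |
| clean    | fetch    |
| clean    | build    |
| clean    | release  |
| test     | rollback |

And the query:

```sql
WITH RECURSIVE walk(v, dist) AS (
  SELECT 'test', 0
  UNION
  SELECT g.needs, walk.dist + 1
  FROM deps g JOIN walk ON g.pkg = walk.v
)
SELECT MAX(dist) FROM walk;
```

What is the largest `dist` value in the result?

Base: (test, dist=0).
Iteration 1: edges from {test} -> (rollback, dist=1).
Iteration 2: edges from {rollback} -> (package, dist=2).
Iteration 3: edges from {package} -> (release, dist=3).
Iteration 4: no outgoing edges from {release}; recursion stops.
dist values: 0, 1, 2, 3; the maximum is 3.

3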